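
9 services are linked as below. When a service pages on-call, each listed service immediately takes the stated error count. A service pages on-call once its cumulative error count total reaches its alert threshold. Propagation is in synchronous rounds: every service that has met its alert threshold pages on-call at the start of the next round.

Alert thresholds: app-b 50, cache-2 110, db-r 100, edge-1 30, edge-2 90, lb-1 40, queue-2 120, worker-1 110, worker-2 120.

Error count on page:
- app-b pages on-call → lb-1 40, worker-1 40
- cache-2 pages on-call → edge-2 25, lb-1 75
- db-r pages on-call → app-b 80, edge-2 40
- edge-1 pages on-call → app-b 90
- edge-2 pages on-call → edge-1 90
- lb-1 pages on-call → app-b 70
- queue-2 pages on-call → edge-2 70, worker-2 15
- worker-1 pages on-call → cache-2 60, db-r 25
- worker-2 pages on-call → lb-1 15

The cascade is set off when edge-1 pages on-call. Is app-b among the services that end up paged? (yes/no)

Round 1 — edge-1 pages on-call (initial).
  app-b: +90 → 90 ≥ 50
Round 2 — app-b pages on-call.
  lb-1: +40 → 40 ≥ 40
  worker-1: +40 → 40 < 110
Round 3 — lb-1 pages on-call.
No further pages.

yes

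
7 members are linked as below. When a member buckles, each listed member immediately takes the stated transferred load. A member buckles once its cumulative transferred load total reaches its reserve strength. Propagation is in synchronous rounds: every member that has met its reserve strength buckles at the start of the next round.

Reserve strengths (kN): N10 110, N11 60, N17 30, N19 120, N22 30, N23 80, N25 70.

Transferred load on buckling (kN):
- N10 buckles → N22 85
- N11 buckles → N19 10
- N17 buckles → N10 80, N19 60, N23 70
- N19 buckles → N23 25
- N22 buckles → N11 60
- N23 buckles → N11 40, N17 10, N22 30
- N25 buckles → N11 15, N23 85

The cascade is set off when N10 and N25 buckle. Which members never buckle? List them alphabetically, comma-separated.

N17, N19

Round 1 — N10, N25 buckle (initial).
  N11: +15 → 15 < 60
  N22: +85 → 85 ≥ 30
  N23: +85 → 85 ≥ 80
Round 2 — N22, N23 buckle.
  N11: +60+40 → 115 ≥ 60
  N17: +10 → 10 < 30
Round 3 — N11 buckles.
  N19: +10 → 10 < 120
No further bucklings.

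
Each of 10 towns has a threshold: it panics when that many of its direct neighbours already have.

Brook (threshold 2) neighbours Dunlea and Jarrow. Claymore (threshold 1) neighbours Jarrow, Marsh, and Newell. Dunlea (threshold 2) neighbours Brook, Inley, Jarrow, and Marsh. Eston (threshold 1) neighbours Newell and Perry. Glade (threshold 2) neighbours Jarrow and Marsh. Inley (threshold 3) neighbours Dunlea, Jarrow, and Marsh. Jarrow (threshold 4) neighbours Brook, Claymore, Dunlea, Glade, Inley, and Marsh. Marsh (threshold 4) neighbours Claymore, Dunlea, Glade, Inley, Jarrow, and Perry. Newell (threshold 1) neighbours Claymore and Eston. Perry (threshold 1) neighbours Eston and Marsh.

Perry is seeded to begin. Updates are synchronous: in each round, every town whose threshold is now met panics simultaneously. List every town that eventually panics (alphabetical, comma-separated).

Round 1 — Perry panics (initial).
Round 2 — checking thresholds:
  Eston: 1 of 2 neighbours ≥ 1, panics.
  Marsh: 1 of 6 neighbours < 4, not yet.
Round 3 — checking thresholds:
  Marsh: 1 of 6 neighbours < 4, not yet.
  Newell: 1 of 2 neighbours ≥ 1, panics.
Round 4 — checking thresholds:
  Claymore: 1 of 3 neighbours ≥ 1, panics.
  Marsh: 1 of 6 neighbours < 4, not yet.
Round 5 — no new panics; cascade stops.

Claymore, Eston, Newell, Perry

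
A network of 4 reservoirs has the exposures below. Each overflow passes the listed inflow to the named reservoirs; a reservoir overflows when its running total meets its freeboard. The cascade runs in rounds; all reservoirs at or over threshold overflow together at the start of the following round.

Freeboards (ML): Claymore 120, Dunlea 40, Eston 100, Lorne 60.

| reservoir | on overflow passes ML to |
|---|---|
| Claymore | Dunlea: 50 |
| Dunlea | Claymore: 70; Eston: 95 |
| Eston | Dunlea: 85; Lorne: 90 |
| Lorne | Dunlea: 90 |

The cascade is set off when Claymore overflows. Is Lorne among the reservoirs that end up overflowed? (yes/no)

no

Round 1 — Claymore overflows (initial).
  Dunlea: +50 → 50 ≥ 40
Round 2 — Dunlea overflows.
  Eston: +95 → 95 < 100
No further overflows.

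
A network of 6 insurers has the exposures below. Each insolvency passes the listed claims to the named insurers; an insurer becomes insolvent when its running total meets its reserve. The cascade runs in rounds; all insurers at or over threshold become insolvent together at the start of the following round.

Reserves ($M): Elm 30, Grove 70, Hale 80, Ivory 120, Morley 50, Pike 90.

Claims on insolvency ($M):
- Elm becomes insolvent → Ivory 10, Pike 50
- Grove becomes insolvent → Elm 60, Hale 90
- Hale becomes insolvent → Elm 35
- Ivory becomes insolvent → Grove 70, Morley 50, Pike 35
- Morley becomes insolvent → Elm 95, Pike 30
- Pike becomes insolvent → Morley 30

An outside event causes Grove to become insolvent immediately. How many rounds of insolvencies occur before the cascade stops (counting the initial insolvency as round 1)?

Round 1 — Grove becomes insolvent (initial).
  Elm: +60 → 60 ≥ 30
  Hale: +90 → 90 ≥ 80
Round 2 — Elm, Hale become insolvent.
  Ivory: +10 → 10 < 120
  Pike: +50 → 50 < 90
No further insolvencies.

2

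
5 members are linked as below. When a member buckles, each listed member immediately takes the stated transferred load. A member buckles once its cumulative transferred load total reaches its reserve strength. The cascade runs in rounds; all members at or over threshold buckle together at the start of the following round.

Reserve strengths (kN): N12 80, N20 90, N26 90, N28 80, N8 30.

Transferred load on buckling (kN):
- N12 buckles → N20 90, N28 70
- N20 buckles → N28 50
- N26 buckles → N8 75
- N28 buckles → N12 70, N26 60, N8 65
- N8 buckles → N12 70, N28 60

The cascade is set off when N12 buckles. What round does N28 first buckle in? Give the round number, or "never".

Round 1 — N12 buckles (initial).
  N20: +90 → 90 ≥ 90
  N28: +70 → 70 < 80
Round 2 — N20 buckles.
  N28: +50 → 120 ≥ 80
Round 3 — N28 buckles.
  N26: +60 → 60 < 90
  N8: +65 → 65 ≥ 30
Round 4 — N8 buckles.
No further bucklings.

3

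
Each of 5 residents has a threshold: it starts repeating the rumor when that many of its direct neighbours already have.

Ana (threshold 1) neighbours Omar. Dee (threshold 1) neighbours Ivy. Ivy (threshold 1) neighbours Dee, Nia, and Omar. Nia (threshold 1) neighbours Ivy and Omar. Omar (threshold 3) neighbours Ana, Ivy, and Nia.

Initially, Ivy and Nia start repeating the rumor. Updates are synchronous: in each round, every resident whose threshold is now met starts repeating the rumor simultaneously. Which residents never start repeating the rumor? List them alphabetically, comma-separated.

Ana, Omar

Round 1 — Ivy, Nia start repeating the rumor (initial).
Round 2 — checking thresholds:
  Dee: 1 of 1 neighbours ≥ 1, starts repeating the rumor.
  Omar: 2 of 3 neighbours < 3, below threshold.
Round 3 — no new spreads; cascade stops.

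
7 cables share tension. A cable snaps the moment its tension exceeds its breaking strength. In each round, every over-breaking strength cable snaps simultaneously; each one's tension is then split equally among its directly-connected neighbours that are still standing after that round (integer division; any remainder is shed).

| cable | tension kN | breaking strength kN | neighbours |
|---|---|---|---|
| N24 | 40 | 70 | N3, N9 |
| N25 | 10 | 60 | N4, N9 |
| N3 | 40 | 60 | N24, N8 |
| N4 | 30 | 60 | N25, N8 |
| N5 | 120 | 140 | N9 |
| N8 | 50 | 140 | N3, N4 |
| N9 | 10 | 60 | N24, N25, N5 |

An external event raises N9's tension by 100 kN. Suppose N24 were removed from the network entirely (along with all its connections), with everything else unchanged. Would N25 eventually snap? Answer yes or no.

yes

With N24 removed:
Round 1 — N9 at 110 > 60. N9 snaps.
  N9 sheds 110 kN to N25, N5: 55 each.
    N25: 10+55 = 65 > 60
    N5: 120+55 = 175 > 140
Round 2 — N25, N5 snap.
  N25 sheds 65 kN to N4: 65 each.
    N4: 30+65 = 95 > 60
  N5 sheds 175 kN: no online neighbours, lost.
Round 3 — N4 snaps.
  N4 sheds 95 kN to N8: 95 each.
    N8: 50+95 = 145 > 140
Round 4 — N8 snaps.
  N8 sheds 145 kN to N3: 145 each.
    N3: 40+145 = 185 > 60
Round 5 — N3 snaps.
  N3 sheds 185 kN: no online neighbours, lost.
No further breaks.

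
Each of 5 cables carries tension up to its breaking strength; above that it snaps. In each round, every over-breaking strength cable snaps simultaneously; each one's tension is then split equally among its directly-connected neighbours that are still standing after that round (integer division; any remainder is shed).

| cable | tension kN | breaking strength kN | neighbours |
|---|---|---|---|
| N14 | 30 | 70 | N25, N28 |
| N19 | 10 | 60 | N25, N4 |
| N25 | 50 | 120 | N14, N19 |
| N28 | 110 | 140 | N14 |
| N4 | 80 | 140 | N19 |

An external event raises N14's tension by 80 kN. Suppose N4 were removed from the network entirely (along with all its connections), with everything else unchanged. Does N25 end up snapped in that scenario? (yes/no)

With N4 removed:
Round 1 — N14 at 110 > 70. N14 snaps.
  N14 sheds 110 kN to N25, N28: 55 each.
    N25: 50+55 = 105 ≤ 120
    N28: 110+55 = 165 > 140
Round 2 — N28 snaps.
  N28 sheds 165 kN: no online neighbours, lost.
No further breaks.

no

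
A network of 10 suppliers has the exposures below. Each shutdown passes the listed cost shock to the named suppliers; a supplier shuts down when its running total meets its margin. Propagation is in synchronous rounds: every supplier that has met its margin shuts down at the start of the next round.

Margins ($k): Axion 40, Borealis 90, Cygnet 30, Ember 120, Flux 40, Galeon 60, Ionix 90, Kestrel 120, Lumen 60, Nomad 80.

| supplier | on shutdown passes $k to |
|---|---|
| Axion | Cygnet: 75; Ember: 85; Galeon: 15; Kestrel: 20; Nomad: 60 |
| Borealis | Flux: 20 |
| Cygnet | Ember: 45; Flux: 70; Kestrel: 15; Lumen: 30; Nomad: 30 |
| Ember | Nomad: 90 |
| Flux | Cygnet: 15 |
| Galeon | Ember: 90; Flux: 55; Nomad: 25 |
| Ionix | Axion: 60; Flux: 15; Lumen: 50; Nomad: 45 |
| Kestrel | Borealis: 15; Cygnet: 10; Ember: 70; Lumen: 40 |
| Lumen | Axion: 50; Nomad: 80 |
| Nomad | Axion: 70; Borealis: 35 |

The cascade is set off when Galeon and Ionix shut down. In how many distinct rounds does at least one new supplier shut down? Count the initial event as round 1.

4

Round 1 — Galeon, Ionix shut down (initial).
  Axion: +60 → 60 ≥ 40
  Ember: +90 → 90 < 120
  Flux: +55+15 → 70 ≥ 40
  Lumen: +50 → 50 < 60
  Nomad: +25+45 → 70 < 80
Round 2 — Axion, Flux shut down.
  Cygnet: +75+15 → 90 ≥ 30
  Ember: +85 → 175 ≥ 120
  Kestrel: +20 → 20 < 120
  Nomad: +60 → 130 ≥ 80
Round 3 — Cygnet, Ember, Nomad shut down.
  Borealis: +35 → 35 < 90
  Kestrel: +15 → 35 < 120
  Lumen: +30 → 80 ≥ 60
Round 4 — Lumen shuts down.
No further shutdowns.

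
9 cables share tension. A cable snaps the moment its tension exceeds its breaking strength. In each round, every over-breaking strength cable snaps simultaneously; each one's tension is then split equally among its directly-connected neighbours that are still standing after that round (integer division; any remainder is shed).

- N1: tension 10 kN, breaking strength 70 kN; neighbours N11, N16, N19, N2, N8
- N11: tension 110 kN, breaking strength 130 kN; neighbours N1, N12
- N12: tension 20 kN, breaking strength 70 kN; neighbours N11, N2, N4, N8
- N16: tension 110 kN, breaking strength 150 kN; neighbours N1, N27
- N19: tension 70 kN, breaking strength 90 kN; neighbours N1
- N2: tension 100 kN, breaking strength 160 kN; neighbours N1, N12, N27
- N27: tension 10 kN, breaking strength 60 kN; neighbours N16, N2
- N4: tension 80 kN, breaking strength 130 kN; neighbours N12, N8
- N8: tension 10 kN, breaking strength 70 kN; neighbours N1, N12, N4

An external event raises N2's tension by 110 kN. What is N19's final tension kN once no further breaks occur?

90

Round 1 — N2 at 210 > 160. N2 snaps.
  N2 sheds 210 kN to N1, N12, N27: 70 each.
    N1: 10+70 = 80 > 70
    N12: 20+70 = 90 > 70
    N27: 10+70 = 80 > 60
Round 2 — N1, N12, N27 snap.
  N1 sheds 80 kN to N11, N16, N19, N8: 20 each.
    N11: 110+20 = 130 ≤ 130
    N16: 110+20 = 130 ≤ 150
    N19: 70+20 = 90 ≤ 90
    N8: 10+20 = 30 ≤ 70
  N12 sheds 90 kN to N11, N4, N8: 30 each.
    N11: 130+30 = 160 > 130
    N4: 80+30 = 110 ≤ 130
    N8: 30+30 = 60 ≤ 70
  N27 sheds 80 kN to N16: 80 each.
    N16: 130+80 = 210 > 150
Round 3 — N11, N16 snap.
  N11 sheds 160 kN: no online neighbours, lost.
  N16 sheds 210 kN: no online neighbours, lost.
No further breaks.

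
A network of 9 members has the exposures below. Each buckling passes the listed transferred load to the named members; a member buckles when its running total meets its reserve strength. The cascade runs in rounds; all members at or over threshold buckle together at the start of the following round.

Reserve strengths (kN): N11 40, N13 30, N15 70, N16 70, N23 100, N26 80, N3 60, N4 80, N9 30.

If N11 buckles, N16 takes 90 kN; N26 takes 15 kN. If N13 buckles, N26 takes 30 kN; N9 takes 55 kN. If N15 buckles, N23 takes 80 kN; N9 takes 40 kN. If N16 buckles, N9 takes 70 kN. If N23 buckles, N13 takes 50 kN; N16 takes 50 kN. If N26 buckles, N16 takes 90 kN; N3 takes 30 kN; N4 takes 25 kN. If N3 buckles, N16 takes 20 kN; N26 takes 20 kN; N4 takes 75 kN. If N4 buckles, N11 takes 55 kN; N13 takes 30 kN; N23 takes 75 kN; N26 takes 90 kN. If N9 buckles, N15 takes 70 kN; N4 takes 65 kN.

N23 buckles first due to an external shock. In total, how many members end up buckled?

Round 1 — N23 buckles (initial).
  N13: +50 → 50 ≥ 30
  N16: +50 → 50 < 70
Round 2 — N13 buckles.
  N26: +30 → 30 < 80
  N9: +55 → 55 ≥ 30
Round 3 — N9 buckles.
  N15: +70 → 70 ≥ 70
  N4: +65 → 65 < 80
Round 4 — N15 buckles.
No further bucklings.

4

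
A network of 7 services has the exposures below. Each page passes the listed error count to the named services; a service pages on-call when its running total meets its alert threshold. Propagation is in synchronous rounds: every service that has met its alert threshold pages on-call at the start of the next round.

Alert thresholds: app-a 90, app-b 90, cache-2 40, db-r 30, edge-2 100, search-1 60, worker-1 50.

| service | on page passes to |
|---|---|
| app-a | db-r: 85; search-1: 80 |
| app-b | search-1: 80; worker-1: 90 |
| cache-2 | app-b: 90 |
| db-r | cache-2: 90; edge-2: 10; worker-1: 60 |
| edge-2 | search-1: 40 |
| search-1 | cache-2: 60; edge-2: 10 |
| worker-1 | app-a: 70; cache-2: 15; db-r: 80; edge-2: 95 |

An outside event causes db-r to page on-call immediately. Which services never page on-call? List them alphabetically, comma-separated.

app-a

Round 1 — db-r pages on-call (initial).
  cache-2: +90 → 90 ≥ 40
  edge-2: +10 → 10 < 100
  worker-1: +60 → 60 ≥ 50
Round 2 — cache-2, worker-1 page on-call.
  app-a: +70 → 70 < 90
  app-b: +90 → 90 ≥ 90
  edge-2: +95 → 105 ≥ 100
Round 3 — app-b, edge-2 page on-call.
  search-1: +80+40 → 120 ≥ 60
Round 4 — search-1 pages on-call.
No further pages.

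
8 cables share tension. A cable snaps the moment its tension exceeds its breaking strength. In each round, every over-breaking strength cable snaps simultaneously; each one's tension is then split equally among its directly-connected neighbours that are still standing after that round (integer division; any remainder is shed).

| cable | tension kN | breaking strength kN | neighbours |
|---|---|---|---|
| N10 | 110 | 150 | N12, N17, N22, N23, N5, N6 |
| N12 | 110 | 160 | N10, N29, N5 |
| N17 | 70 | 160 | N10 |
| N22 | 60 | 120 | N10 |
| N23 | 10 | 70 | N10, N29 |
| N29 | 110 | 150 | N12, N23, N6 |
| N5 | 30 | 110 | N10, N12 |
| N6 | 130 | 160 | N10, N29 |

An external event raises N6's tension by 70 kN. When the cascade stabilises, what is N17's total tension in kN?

Round 1 — N6 at 200 > 160. N6 snaps.
  N6 sheds 200 kN to N10, N29: 100 each.
    N10: 110+100 = 210 > 150
    N29: 110+100 = 210 > 150
Round 2 — N10, N29 snap.
  N10 sheds 210 kN to N12, N17, N22, N23, N5: 42 each.
    N12: 110+42 = 152 ≤ 160
    N17: 70+42 = 112 ≤ 160
    N22: 60+42 = 102 ≤ 120
    N23: 10+42 = 52 ≤ 70
    N5: 30+42 = 72 ≤ 110
  N29 sheds 210 kN to N12, N23: 105 each.
    N12: 152+105 = 257 > 160
    N23: 52+105 = 157 > 70
Round 3 — N12, N23 snap.
  N12 sheds 257 kN to N5: 257 each.
    N5: 72+257 = 329 > 110
  N23 sheds 157 kN: no online neighbours, lost.
Round 4 — N5 snaps.
  N5 sheds 329 kN: no online neighbours, lost.
No further breaks.

112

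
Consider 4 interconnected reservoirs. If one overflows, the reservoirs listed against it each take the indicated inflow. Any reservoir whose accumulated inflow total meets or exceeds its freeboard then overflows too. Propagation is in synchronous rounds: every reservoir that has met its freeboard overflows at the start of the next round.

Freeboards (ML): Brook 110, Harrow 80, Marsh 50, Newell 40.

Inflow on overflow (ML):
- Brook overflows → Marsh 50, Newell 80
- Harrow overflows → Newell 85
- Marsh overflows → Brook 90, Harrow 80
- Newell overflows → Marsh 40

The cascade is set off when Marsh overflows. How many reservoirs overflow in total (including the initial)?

3

Round 1 — Marsh overflows (initial).
  Brook: +90 → 90 < 110
  Harrow: +80 → 80 ≥ 80
Round 2 — Harrow overflows.
  Newell: +85 → 85 ≥ 40
Round 3 — Newell overflows.
No further overflows.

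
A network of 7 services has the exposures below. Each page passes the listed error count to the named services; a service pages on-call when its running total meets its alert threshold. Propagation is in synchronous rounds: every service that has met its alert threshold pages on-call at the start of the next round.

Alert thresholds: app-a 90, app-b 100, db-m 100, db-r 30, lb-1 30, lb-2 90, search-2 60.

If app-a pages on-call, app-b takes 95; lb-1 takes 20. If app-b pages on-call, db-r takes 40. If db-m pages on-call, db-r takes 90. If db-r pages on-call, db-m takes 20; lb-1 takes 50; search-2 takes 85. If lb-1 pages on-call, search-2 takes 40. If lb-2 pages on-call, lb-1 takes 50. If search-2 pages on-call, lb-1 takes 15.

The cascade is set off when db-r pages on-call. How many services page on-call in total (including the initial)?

3

Round 1 — db-r pages on-call (initial).
  db-m: +20 → 20 < 100
  lb-1: +50 → 50 ≥ 30
  search-2: +85 → 85 ≥ 60
Round 2 — lb-1, search-2 page on-call.
No further pages.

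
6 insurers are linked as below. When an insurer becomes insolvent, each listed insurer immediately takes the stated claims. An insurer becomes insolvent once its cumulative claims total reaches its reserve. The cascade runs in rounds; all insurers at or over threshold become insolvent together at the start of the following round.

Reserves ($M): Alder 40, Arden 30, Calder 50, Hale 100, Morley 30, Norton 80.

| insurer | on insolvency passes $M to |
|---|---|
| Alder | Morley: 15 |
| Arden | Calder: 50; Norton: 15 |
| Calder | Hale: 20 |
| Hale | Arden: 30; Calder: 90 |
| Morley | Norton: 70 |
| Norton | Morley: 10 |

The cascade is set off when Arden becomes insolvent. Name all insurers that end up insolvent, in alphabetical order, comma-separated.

Arden, Calder

Round 1 — Arden becomes insolvent (initial).
  Calder: +50 → 50 ≥ 50
  Norton: +15 → 15 < 80
Round 2 — Calder becomes insolvent.
  Hale: +20 → 20 < 100
No further insolvencies.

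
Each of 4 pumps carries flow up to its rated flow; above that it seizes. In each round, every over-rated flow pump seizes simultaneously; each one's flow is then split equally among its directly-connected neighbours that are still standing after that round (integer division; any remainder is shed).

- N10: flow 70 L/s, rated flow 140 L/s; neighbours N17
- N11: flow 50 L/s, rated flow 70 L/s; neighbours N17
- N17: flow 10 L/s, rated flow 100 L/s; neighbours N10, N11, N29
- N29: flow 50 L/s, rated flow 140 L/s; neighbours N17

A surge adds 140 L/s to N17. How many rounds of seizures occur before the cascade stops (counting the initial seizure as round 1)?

2

Round 1 — N17 at 150 > 100. N17 seizes.
  N17 sheds 150 L/s to N10, N11, N29: 50 each.
    N10: 70+50 = 120 ≤ 140
    N11: 50+50 = 100 > 70
    N29: 50+50 = 100 ≤ 140
Round 2 — N11 seizes.
  N11 sheds 100 L/s: no online neighbours, lost.
No further seizures.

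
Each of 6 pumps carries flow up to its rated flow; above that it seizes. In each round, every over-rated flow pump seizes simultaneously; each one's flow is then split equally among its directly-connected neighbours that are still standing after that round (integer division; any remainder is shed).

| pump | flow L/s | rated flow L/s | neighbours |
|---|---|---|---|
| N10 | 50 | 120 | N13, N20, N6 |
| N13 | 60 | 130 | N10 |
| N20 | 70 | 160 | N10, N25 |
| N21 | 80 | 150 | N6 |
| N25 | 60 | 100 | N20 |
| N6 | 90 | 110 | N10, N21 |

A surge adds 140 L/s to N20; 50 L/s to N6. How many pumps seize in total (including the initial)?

Round 1 — N20 at 210 > 160; N6 at 140 > 110. N20, N6 seize.
  N20 sheds 210 L/s to N10, N25: 105 each.
    N10: 50+105 = 155 > 120
    N25: 60+105 = 165 > 100
  N6 sheds 140 L/s to N10, N21: 70 each.
    N10: 155+70 = 225 > 120
    N21: 80+70 = 150 ≤ 150
Round 2 — N10, N25 seize.
  N10 sheds 225 L/s to N13: 225 each.
    N13: 60+225 = 285 > 130
  N25 sheds 165 L/s: no online neighbours, lost.
Round 3 — N13 seizes.
  N13 sheds 285 L/s: no online neighbours, lost.
No further seizures.

5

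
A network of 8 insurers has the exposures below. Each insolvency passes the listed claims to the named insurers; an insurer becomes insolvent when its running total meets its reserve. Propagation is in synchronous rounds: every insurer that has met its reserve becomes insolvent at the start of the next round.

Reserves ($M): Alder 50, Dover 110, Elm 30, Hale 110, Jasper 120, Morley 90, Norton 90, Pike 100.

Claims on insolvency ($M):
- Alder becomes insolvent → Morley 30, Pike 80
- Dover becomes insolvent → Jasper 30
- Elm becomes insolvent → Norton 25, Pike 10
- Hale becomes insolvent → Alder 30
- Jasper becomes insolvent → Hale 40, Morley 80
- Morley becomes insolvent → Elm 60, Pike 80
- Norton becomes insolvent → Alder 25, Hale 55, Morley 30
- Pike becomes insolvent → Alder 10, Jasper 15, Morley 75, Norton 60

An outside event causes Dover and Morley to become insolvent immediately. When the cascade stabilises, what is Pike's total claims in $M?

Round 1 — Dover, Morley become insolvent (initial).
  Elm: +60 → 60 ≥ 30
  Jasper: +30 → 30 < 120
  Pike: +80 → 80 < 100
Round 2 — Elm becomes insolvent.
  Norton: +25 → 25 < 90
  Pike: +10 → 90 < 100
No further insolvencies.

90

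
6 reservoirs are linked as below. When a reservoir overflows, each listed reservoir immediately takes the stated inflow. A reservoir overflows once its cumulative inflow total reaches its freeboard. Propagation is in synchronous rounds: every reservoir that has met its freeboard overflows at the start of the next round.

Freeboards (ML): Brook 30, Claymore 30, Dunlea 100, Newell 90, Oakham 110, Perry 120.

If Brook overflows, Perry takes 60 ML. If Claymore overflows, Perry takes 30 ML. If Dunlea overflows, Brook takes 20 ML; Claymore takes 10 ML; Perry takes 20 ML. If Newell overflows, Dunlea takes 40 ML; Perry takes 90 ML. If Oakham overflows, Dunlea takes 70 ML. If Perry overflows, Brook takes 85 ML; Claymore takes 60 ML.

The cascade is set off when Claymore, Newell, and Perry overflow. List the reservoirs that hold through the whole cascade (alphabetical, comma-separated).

Round 1 — Claymore, Newell, Perry overflow (initial).
  Brook: +85 → 85 ≥ 30
  Dunlea: +40 → 40 < 100
Round 2 — Brook overflows.
No further overflows.

Dunlea, Oakham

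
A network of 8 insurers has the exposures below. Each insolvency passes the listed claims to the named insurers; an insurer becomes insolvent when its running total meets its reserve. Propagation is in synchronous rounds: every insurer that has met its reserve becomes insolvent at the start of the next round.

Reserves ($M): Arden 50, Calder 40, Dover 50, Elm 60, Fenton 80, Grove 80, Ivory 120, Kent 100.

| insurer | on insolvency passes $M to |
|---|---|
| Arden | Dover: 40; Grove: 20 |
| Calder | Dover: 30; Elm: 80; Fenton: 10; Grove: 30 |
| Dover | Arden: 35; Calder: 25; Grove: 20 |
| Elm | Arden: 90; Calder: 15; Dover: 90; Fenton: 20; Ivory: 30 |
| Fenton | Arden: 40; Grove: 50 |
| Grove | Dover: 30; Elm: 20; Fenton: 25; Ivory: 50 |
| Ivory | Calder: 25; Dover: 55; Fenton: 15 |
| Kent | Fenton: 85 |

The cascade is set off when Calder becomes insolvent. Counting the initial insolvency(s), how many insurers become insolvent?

4

Round 1 — Calder becomes insolvent (initial).
  Dover: +30 → 30 < 50
  Elm: +80 → 80 ≥ 60
  Fenton: +10 → 10 < 80
  Grove: +30 → 30 < 80
Round 2 — Elm becomes insolvent.
  Arden: +90 → 90 ≥ 50
  Dover: +90 → 120 ≥ 50
  Fenton: +20 → 30 < 80
  Ivory: +30 → 30 < 120
Round 3 — Arden, Dover become insolvent.
  Grove: +20+20 → 70 < 80
No further insolvencies.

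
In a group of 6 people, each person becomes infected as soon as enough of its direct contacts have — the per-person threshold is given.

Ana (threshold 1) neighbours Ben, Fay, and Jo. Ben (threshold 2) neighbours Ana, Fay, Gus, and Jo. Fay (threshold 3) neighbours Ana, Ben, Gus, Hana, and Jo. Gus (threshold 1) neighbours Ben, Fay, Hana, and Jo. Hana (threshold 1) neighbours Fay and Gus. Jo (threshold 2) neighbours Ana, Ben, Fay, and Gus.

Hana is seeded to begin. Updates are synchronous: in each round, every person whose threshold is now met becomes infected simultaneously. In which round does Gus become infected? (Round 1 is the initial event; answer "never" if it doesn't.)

Round 1 — Hana becomes infected (initial).
Round 2 — checking thresholds:
  Fay: 1 of 5 neighbours < 3, below threshold.
  Gus: 1 of 4 neighbours ≥ 1, becomes infected.
Round 3 — no new infections; cascade stops.

2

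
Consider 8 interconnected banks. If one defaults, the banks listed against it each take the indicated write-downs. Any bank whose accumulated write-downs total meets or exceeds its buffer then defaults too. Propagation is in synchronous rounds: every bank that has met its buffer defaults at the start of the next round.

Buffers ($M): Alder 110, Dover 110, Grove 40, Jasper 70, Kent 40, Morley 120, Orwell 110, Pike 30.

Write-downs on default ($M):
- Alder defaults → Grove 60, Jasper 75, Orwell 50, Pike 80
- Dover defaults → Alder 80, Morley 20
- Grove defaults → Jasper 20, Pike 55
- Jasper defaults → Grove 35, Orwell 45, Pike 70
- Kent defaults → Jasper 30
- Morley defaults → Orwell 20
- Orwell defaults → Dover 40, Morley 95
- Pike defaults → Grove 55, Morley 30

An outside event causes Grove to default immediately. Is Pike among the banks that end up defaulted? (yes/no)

yes

Round 1 — Grove defaults (initial).
  Jasper: +20 → 20 < 70
  Pike: +55 → 55 ≥ 30
Round 2 — Pike defaults.
  Morley: +30 → 30 < 120
No further defaults.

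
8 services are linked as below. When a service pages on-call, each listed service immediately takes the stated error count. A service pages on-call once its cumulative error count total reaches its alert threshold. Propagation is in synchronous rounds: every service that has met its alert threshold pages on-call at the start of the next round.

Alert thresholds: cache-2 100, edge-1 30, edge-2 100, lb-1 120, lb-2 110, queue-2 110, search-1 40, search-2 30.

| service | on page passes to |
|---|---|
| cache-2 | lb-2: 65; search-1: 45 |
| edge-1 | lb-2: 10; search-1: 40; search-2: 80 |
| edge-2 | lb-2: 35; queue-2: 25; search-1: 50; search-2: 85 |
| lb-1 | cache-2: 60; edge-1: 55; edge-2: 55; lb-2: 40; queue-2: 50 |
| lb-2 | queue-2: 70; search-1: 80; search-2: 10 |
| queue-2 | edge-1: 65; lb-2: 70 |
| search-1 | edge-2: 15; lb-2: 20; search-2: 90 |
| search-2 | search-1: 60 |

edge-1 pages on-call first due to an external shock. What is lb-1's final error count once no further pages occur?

0

Round 1 — edge-1 pages on-call (initial).
  lb-2: +10 → 10 < 110
  search-1: +40 → 40 ≥ 40
  search-2: +80 → 80 ≥ 30
Round 2 — search-1, search-2 page on-call.
  edge-2: +15 → 15 < 100
  lb-2: +20 → 30 < 110
No further pages.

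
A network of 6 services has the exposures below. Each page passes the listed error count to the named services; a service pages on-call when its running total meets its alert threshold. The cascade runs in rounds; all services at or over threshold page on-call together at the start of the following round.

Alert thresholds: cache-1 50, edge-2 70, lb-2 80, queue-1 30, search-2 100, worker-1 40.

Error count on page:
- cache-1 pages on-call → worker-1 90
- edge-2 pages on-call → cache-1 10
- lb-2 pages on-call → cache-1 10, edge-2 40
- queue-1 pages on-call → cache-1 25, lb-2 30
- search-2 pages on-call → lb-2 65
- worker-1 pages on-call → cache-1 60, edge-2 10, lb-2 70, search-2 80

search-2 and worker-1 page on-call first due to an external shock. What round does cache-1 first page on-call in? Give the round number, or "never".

2

Round 1 — search-2, worker-1 page on-call (initial).
  cache-1: +60 → 60 ≥ 50
  edge-2: +10 → 10 < 70
  lb-2: +65+70 → 135 ≥ 80
Round 2 — cache-1, lb-2 page on-call.
  edge-2: +40 → 50 < 70
No further pages.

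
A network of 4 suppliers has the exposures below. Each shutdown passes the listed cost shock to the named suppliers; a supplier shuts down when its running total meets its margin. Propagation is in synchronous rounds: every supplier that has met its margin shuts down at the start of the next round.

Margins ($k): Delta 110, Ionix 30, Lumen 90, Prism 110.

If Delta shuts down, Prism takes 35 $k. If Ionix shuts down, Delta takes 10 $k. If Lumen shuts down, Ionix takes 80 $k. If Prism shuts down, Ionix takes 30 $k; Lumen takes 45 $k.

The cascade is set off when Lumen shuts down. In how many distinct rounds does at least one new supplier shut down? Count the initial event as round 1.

Round 1 — Lumen shuts down (initial).
  Ionix: +80 → 80 ≥ 30
Round 2 — Ionix shuts down.
  Delta: +10 → 10 < 110
No further shutdowns.

2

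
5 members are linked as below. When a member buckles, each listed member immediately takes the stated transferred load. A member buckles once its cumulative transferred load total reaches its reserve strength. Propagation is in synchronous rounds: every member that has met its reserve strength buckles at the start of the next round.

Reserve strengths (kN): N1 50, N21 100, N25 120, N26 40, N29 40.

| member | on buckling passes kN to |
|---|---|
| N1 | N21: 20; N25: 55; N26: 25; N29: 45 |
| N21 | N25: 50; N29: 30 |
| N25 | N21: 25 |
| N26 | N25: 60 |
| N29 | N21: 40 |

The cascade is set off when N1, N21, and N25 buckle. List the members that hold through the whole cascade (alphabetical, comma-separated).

Round 1 — N1, N21, N25 buckle (initial).
  N26: +25 → 25 < 40
  N29: +45+30 → 75 ≥ 40
Round 2 — N29 buckles.
No further bucklings.

N26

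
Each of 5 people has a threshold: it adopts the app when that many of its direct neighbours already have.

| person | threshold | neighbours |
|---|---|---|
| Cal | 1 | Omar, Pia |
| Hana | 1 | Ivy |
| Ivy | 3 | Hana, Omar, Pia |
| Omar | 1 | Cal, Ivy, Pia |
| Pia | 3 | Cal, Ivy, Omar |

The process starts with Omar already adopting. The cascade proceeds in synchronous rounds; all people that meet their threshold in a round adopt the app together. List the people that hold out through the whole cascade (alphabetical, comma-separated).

Round 1 — Omar adopts the app (initial).
Round 2 — checking thresholds:
  Cal: 1 of 2 neighbours ≥ 1, adopts the app.
  Ivy: 1 of 3 neighbours < 3, holds.
  Pia: 1 of 3 neighbours < 3, holds.
Round 3 — no new adoptions; cascade stops.

Hana, Ivy, Pia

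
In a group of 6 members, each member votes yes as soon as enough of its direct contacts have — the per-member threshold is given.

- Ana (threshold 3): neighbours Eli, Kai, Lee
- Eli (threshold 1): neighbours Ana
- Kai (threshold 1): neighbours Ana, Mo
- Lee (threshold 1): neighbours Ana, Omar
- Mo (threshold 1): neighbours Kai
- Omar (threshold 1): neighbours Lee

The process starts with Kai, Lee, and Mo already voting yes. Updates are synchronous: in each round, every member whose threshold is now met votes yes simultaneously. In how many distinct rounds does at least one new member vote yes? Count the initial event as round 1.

2

Round 1 — Kai, Lee, Mo vote yes (initial).
Round 2 — checking thresholds:
  Ana: 2 of 3 neighbours < 3, not yet.
  Omar: 1 of 1 neighbours ≥ 1, votes yes.
Round 3 — no new yes votes; cascade stops.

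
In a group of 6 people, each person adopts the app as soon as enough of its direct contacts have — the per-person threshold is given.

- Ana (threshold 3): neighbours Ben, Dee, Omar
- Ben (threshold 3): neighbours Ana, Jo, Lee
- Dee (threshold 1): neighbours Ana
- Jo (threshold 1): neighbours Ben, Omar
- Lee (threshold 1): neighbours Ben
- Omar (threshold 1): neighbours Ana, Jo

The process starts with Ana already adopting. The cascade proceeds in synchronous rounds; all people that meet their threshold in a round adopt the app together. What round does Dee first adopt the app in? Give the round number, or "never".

Round 1 — Ana adopts the app (initial).
Round 2 — checking thresholds:
  Ben: 1 of 3 neighbours < 3, not yet.
  Dee: 1 of 1 neighbours ≥ 1, adopts the app.
  Omar: 1 of 2 neighbours ≥ 1, adopts the app.
Round 3 — checking thresholds:
  Ben: 1 of 3 neighbours < 3, not yet.
  Jo: 1 of 2 neighbours ≥ 1, adopts the app.
Round 4 — no new adoptions; cascade stops.

2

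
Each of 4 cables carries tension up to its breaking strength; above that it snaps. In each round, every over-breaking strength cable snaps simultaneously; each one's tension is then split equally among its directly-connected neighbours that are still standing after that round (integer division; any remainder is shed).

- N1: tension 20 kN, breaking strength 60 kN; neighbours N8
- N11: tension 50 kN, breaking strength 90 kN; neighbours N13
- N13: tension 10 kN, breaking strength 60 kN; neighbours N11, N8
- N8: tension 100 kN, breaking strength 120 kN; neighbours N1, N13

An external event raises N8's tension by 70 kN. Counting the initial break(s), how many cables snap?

4

Round 1 — N8 at 170 > 120. N8 snaps.
  N8 sheds 170 kN to N1, N13: 85 each.
    N1: 20+85 = 105 > 60
    N13: 10+85 = 95 > 60
Round 2 — N1, N13 snap.
  N1 sheds 105 kN: no online neighbours, lost.
  N13 sheds 95 kN to N11: 95 each.
    N11: 50+95 = 145 > 90
Round 3 — N11 snaps.
  N11 sheds 145 kN: no online neighbours, lost.
No further breaks.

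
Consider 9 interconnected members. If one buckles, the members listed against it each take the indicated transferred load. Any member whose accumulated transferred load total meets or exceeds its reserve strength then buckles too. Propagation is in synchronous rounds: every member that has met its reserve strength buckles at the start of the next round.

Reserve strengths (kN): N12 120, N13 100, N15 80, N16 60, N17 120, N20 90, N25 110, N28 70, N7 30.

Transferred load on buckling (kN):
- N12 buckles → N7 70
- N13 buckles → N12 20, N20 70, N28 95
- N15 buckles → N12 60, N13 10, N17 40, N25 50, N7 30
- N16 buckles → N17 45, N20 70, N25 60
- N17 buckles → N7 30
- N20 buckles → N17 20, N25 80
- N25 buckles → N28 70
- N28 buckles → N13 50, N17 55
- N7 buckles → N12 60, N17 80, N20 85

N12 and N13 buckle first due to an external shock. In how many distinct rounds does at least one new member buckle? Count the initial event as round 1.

Round 1 — N12, N13 buckle (initial).
  N20: +70 → 70 < 90
  N28: +95 → 95 ≥ 70
  N7: +70 → 70 ≥ 30
Round 2 — N28, N7 buckle.
  N17: +55+80 → 135 ≥ 120
  N20: +85 → 155 ≥ 90
Round 3 — N17, N20 buckle.
  N25: +80 → 80 < 110
No further bucklings.

3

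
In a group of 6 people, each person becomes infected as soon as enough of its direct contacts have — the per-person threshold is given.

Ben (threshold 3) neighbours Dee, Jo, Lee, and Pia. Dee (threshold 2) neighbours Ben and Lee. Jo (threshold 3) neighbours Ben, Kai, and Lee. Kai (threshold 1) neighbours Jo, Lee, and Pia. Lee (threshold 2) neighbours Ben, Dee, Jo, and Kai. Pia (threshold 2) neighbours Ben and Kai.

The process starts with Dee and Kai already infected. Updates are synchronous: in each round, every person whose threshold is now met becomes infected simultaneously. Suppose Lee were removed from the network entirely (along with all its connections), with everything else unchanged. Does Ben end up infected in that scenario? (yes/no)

no

With Lee removed:
Round 1 — Dee, Kai become infected (initial).
Round 2 — no new infections; cascade stops.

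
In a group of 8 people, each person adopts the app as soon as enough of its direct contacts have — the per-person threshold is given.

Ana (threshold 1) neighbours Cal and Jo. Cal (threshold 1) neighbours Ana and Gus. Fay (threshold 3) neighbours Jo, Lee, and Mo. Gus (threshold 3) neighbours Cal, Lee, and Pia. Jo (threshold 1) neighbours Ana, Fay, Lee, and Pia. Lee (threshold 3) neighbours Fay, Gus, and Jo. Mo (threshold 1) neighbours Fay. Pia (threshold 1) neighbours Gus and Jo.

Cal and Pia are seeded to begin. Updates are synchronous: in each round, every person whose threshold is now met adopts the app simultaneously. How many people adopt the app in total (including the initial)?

Round 1 — Cal, Pia adopt the app (initial).
Round 2 — checking thresholds:
  Ana: 1 of 2 neighbours ≥ 1, adopts the app.
  Gus: 2 of 3 neighbours < 3, holds.
  Jo: 1 of 4 neighbours ≥ 1, adopts the app.
Round 3 — no new adoptions; cascade stops.

4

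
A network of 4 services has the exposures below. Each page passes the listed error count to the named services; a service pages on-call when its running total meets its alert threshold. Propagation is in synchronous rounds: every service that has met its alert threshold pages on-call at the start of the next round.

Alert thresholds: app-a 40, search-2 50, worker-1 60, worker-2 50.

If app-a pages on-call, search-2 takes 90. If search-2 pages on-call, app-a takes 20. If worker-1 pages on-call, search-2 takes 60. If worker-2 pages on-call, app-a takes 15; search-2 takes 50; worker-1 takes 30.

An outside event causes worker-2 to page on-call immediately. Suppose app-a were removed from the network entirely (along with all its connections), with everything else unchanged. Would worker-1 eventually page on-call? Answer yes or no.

With app-a removed:
Round 1 — worker-2 pages on-call (initial).
  search-2: +50 → 50 ≥ 50
  worker-1: +30 → 30 < 60
Round 2 — search-2 pages on-call.
No further pages.

no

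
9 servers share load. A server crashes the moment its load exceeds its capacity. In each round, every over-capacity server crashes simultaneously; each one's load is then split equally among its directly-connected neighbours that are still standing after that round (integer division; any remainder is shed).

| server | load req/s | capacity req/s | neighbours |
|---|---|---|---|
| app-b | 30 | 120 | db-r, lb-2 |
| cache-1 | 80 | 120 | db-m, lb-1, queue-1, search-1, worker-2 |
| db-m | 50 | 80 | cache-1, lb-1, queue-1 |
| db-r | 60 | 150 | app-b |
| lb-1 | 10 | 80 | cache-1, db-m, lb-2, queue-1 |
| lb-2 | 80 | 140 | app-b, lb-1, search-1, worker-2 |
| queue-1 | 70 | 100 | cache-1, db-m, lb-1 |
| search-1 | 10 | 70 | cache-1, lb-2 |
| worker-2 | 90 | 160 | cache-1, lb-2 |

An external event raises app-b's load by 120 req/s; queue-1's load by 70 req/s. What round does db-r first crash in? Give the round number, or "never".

never

Round 1 — app-b at 150 > 120; queue-1 at 140 > 100. app-b, queue-1 crash.
  app-b sheds 150 req/s to db-r, lb-2: 75 each.
    db-r: 60+75 = 135 ≤ 150
    lb-2: 80+75 = 155 > 140
  queue-1 sheds 140 req/s to cache-1, db-m, lb-1: 46 each (2 lost).
    cache-1: 80+46 = 126 > 120
    db-m: 50+46 = 96 > 80
    lb-1: 10+46 = 56 ≤ 80
Round 2 — cache-1, db-m, lb-2 crash.
  cache-1 sheds 126 req/s to lb-1, search-1, worker-2: 42 each.
    lb-1: 56+42 = 98 > 80
    search-1: 10+42 = 52 ≤ 70
    worker-2: 90+42 = 132 ≤ 160
  db-m sheds 96 req/s to lb-1: 96 each.
    lb-1: 98+96 = 194 > 80
  lb-2 sheds 155 req/s to lb-1, search-1, worker-2: 51 each (2 lost).
    lb-1: 194+51 = 245 > 80
    search-1: 52+51 = 103 > 70
    worker-2: 132+51 = 183 > 160
Round 3 — lb-1, search-1, worker-2 crash.
  lb-1 sheds 245 req/s: no online neighbours, lost.
  search-1 sheds 103 req/s: no online neighbours, lost.
  worker-2 sheds 183 req/s: no online neighbours, lost.
No further crashes.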